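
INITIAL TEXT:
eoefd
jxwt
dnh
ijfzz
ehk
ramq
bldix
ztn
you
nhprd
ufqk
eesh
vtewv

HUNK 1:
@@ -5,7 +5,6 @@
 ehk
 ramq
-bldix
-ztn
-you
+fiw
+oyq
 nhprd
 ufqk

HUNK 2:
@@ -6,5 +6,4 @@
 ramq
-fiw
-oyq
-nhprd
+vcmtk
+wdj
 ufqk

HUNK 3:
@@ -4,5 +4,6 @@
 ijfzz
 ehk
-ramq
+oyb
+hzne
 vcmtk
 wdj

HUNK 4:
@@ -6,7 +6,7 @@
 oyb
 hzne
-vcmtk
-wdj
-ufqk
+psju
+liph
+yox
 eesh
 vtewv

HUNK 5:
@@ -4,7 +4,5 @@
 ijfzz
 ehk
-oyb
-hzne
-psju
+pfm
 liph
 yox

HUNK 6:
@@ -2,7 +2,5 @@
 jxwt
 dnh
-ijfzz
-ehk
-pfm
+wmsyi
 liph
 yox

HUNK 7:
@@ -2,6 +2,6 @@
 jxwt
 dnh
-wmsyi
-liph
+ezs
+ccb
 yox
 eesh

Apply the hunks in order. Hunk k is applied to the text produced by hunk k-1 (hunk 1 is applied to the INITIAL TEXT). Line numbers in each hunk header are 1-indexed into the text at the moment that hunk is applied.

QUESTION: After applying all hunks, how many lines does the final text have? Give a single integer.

Answer: 8

Derivation:
Hunk 1: at line 5 remove [bldix,ztn,you] add [fiw,oyq] -> 12 lines: eoefd jxwt dnh ijfzz ehk ramq fiw oyq nhprd ufqk eesh vtewv
Hunk 2: at line 6 remove [fiw,oyq,nhprd] add [vcmtk,wdj] -> 11 lines: eoefd jxwt dnh ijfzz ehk ramq vcmtk wdj ufqk eesh vtewv
Hunk 3: at line 4 remove [ramq] add [oyb,hzne] -> 12 lines: eoefd jxwt dnh ijfzz ehk oyb hzne vcmtk wdj ufqk eesh vtewv
Hunk 4: at line 6 remove [vcmtk,wdj,ufqk] add [psju,liph,yox] -> 12 lines: eoefd jxwt dnh ijfzz ehk oyb hzne psju liph yox eesh vtewv
Hunk 5: at line 4 remove [oyb,hzne,psju] add [pfm] -> 10 lines: eoefd jxwt dnh ijfzz ehk pfm liph yox eesh vtewv
Hunk 6: at line 2 remove [ijfzz,ehk,pfm] add [wmsyi] -> 8 lines: eoefd jxwt dnh wmsyi liph yox eesh vtewv
Hunk 7: at line 2 remove [wmsyi,liph] add [ezs,ccb] -> 8 lines: eoefd jxwt dnh ezs ccb yox eesh vtewv
Final line count: 8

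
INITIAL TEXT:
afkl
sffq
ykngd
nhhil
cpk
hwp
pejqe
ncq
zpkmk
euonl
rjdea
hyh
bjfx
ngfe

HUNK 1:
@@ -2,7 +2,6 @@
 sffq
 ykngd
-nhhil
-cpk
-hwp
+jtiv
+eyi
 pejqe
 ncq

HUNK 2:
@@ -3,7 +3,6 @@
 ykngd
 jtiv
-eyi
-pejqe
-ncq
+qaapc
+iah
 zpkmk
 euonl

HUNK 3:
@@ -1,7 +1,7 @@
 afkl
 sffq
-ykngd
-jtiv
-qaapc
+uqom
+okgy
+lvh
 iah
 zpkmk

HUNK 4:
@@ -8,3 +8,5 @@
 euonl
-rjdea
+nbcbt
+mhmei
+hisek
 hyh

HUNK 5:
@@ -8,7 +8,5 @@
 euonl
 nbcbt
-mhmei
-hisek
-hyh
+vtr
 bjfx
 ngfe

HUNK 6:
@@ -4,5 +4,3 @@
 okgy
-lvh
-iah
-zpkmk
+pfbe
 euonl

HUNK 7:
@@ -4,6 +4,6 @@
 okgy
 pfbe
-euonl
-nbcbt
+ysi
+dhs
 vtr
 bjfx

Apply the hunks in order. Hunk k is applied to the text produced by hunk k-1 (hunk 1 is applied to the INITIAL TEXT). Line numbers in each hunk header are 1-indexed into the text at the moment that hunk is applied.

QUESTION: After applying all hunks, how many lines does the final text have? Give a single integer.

Hunk 1: at line 2 remove [nhhil,cpk,hwp] add [jtiv,eyi] -> 13 lines: afkl sffq ykngd jtiv eyi pejqe ncq zpkmk euonl rjdea hyh bjfx ngfe
Hunk 2: at line 3 remove [eyi,pejqe,ncq] add [qaapc,iah] -> 12 lines: afkl sffq ykngd jtiv qaapc iah zpkmk euonl rjdea hyh bjfx ngfe
Hunk 3: at line 1 remove [ykngd,jtiv,qaapc] add [uqom,okgy,lvh] -> 12 lines: afkl sffq uqom okgy lvh iah zpkmk euonl rjdea hyh bjfx ngfe
Hunk 4: at line 8 remove [rjdea] add [nbcbt,mhmei,hisek] -> 14 lines: afkl sffq uqom okgy lvh iah zpkmk euonl nbcbt mhmei hisek hyh bjfx ngfe
Hunk 5: at line 8 remove [mhmei,hisek,hyh] add [vtr] -> 12 lines: afkl sffq uqom okgy lvh iah zpkmk euonl nbcbt vtr bjfx ngfe
Hunk 6: at line 4 remove [lvh,iah,zpkmk] add [pfbe] -> 10 lines: afkl sffq uqom okgy pfbe euonl nbcbt vtr bjfx ngfe
Hunk 7: at line 4 remove [euonl,nbcbt] add [ysi,dhs] -> 10 lines: afkl sffq uqom okgy pfbe ysi dhs vtr bjfx ngfe
Final line count: 10

Answer: 10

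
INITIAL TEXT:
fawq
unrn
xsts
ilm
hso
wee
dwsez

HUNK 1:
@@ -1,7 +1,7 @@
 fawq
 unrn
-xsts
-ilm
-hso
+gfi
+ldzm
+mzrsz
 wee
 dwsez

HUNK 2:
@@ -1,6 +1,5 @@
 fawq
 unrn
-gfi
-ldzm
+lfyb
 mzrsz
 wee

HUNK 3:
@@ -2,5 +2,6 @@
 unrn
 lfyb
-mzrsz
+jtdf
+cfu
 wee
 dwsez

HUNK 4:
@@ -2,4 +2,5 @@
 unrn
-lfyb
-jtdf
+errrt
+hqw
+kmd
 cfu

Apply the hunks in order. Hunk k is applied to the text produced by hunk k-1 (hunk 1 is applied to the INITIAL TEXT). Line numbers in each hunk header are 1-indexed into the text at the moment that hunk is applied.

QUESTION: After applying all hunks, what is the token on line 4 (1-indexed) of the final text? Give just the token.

Hunk 1: at line 1 remove [xsts,ilm,hso] add [gfi,ldzm,mzrsz] -> 7 lines: fawq unrn gfi ldzm mzrsz wee dwsez
Hunk 2: at line 1 remove [gfi,ldzm] add [lfyb] -> 6 lines: fawq unrn lfyb mzrsz wee dwsez
Hunk 3: at line 2 remove [mzrsz] add [jtdf,cfu] -> 7 lines: fawq unrn lfyb jtdf cfu wee dwsez
Hunk 4: at line 2 remove [lfyb,jtdf] add [errrt,hqw,kmd] -> 8 lines: fawq unrn errrt hqw kmd cfu wee dwsez
Final line 4: hqw

Answer: hqw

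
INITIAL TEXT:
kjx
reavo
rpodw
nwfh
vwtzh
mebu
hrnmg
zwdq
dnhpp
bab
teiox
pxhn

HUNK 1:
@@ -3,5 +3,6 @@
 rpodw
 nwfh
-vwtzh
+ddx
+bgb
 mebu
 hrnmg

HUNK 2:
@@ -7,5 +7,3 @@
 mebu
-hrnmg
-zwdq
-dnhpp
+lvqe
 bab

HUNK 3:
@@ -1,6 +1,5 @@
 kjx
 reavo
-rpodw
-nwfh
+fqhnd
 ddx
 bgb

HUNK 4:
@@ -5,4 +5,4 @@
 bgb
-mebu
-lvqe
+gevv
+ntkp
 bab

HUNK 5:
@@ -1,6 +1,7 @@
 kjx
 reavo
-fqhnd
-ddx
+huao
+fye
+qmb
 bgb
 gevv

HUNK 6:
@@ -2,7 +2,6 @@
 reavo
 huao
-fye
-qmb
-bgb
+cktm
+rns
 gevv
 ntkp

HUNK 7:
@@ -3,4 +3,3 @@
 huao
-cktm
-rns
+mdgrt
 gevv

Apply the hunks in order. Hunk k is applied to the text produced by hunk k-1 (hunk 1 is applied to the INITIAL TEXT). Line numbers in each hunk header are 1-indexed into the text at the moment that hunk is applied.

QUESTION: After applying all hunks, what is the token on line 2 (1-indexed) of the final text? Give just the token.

Hunk 1: at line 3 remove [vwtzh] add [ddx,bgb] -> 13 lines: kjx reavo rpodw nwfh ddx bgb mebu hrnmg zwdq dnhpp bab teiox pxhn
Hunk 2: at line 7 remove [hrnmg,zwdq,dnhpp] add [lvqe] -> 11 lines: kjx reavo rpodw nwfh ddx bgb mebu lvqe bab teiox pxhn
Hunk 3: at line 1 remove [rpodw,nwfh] add [fqhnd] -> 10 lines: kjx reavo fqhnd ddx bgb mebu lvqe bab teiox pxhn
Hunk 4: at line 5 remove [mebu,lvqe] add [gevv,ntkp] -> 10 lines: kjx reavo fqhnd ddx bgb gevv ntkp bab teiox pxhn
Hunk 5: at line 1 remove [fqhnd,ddx] add [huao,fye,qmb] -> 11 lines: kjx reavo huao fye qmb bgb gevv ntkp bab teiox pxhn
Hunk 6: at line 2 remove [fye,qmb,bgb] add [cktm,rns] -> 10 lines: kjx reavo huao cktm rns gevv ntkp bab teiox pxhn
Hunk 7: at line 3 remove [cktm,rns] add [mdgrt] -> 9 lines: kjx reavo huao mdgrt gevv ntkp bab teiox pxhn
Final line 2: reavo

Answer: reavo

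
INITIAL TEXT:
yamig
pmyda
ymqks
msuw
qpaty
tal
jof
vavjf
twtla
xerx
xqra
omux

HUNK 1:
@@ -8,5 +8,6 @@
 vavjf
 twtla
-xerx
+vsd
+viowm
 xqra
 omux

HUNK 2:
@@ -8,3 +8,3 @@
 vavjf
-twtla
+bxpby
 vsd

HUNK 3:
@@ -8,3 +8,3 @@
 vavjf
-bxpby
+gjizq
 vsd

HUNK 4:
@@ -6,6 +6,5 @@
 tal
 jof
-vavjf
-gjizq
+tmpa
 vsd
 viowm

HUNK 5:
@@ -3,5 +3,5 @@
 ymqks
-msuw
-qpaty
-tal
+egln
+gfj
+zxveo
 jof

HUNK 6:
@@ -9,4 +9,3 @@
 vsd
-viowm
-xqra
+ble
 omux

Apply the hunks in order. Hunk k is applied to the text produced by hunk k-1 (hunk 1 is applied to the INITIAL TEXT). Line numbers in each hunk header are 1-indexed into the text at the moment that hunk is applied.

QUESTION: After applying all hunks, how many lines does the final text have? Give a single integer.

Hunk 1: at line 8 remove [xerx] add [vsd,viowm] -> 13 lines: yamig pmyda ymqks msuw qpaty tal jof vavjf twtla vsd viowm xqra omux
Hunk 2: at line 8 remove [twtla] add [bxpby] -> 13 lines: yamig pmyda ymqks msuw qpaty tal jof vavjf bxpby vsd viowm xqra omux
Hunk 3: at line 8 remove [bxpby] add [gjizq] -> 13 lines: yamig pmyda ymqks msuw qpaty tal jof vavjf gjizq vsd viowm xqra omux
Hunk 4: at line 6 remove [vavjf,gjizq] add [tmpa] -> 12 lines: yamig pmyda ymqks msuw qpaty tal jof tmpa vsd viowm xqra omux
Hunk 5: at line 3 remove [msuw,qpaty,tal] add [egln,gfj,zxveo] -> 12 lines: yamig pmyda ymqks egln gfj zxveo jof tmpa vsd viowm xqra omux
Hunk 6: at line 9 remove [viowm,xqra] add [ble] -> 11 lines: yamig pmyda ymqks egln gfj zxveo jof tmpa vsd ble omux
Final line count: 11

Answer: 11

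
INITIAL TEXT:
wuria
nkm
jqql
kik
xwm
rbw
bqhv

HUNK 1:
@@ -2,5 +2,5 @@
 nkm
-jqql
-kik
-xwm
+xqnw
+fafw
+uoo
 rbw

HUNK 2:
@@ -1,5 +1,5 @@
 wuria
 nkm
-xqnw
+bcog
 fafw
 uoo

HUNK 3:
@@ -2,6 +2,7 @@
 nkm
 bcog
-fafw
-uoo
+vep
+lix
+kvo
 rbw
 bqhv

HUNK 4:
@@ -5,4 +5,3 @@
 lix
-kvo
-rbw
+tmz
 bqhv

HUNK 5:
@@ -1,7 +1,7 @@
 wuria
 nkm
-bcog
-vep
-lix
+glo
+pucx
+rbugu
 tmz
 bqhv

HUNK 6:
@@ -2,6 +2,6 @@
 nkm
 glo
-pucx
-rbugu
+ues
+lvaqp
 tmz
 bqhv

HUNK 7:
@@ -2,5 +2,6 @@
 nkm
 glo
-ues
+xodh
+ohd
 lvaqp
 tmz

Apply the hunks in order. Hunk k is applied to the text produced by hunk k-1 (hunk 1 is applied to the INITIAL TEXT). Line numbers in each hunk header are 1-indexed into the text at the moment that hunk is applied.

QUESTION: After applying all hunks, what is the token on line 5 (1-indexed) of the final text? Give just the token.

Answer: ohd

Derivation:
Hunk 1: at line 2 remove [jqql,kik,xwm] add [xqnw,fafw,uoo] -> 7 lines: wuria nkm xqnw fafw uoo rbw bqhv
Hunk 2: at line 1 remove [xqnw] add [bcog] -> 7 lines: wuria nkm bcog fafw uoo rbw bqhv
Hunk 3: at line 2 remove [fafw,uoo] add [vep,lix,kvo] -> 8 lines: wuria nkm bcog vep lix kvo rbw bqhv
Hunk 4: at line 5 remove [kvo,rbw] add [tmz] -> 7 lines: wuria nkm bcog vep lix tmz bqhv
Hunk 5: at line 1 remove [bcog,vep,lix] add [glo,pucx,rbugu] -> 7 lines: wuria nkm glo pucx rbugu tmz bqhv
Hunk 6: at line 2 remove [pucx,rbugu] add [ues,lvaqp] -> 7 lines: wuria nkm glo ues lvaqp tmz bqhv
Hunk 7: at line 2 remove [ues] add [xodh,ohd] -> 8 lines: wuria nkm glo xodh ohd lvaqp tmz bqhv
Final line 5: ohd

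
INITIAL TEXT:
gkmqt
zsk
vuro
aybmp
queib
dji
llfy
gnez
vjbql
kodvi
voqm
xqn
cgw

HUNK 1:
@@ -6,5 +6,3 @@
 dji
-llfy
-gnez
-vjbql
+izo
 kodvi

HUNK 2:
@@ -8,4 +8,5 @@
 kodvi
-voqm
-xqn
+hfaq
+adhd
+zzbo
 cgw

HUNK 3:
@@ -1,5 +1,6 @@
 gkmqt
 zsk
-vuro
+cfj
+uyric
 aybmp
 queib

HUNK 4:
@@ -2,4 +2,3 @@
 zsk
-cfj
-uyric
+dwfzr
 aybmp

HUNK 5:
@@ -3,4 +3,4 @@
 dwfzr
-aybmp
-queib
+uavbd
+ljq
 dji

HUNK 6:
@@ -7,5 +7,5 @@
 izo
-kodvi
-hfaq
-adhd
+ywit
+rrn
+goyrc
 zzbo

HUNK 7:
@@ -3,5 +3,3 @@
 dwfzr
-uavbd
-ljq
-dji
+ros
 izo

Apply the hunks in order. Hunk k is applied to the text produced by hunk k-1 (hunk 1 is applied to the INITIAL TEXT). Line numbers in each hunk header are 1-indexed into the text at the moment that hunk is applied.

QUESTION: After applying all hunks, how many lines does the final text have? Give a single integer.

Answer: 10

Derivation:
Hunk 1: at line 6 remove [llfy,gnez,vjbql] add [izo] -> 11 lines: gkmqt zsk vuro aybmp queib dji izo kodvi voqm xqn cgw
Hunk 2: at line 8 remove [voqm,xqn] add [hfaq,adhd,zzbo] -> 12 lines: gkmqt zsk vuro aybmp queib dji izo kodvi hfaq adhd zzbo cgw
Hunk 3: at line 1 remove [vuro] add [cfj,uyric] -> 13 lines: gkmqt zsk cfj uyric aybmp queib dji izo kodvi hfaq adhd zzbo cgw
Hunk 4: at line 2 remove [cfj,uyric] add [dwfzr] -> 12 lines: gkmqt zsk dwfzr aybmp queib dji izo kodvi hfaq adhd zzbo cgw
Hunk 5: at line 3 remove [aybmp,queib] add [uavbd,ljq] -> 12 lines: gkmqt zsk dwfzr uavbd ljq dji izo kodvi hfaq adhd zzbo cgw
Hunk 6: at line 7 remove [kodvi,hfaq,adhd] add [ywit,rrn,goyrc] -> 12 lines: gkmqt zsk dwfzr uavbd ljq dji izo ywit rrn goyrc zzbo cgw
Hunk 7: at line 3 remove [uavbd,ljq,dji] add [ros] -> 10 lines: gkmqt zsk dwfzr ros izo ywit rrn goyrc zzbo cgw
Final line count: 10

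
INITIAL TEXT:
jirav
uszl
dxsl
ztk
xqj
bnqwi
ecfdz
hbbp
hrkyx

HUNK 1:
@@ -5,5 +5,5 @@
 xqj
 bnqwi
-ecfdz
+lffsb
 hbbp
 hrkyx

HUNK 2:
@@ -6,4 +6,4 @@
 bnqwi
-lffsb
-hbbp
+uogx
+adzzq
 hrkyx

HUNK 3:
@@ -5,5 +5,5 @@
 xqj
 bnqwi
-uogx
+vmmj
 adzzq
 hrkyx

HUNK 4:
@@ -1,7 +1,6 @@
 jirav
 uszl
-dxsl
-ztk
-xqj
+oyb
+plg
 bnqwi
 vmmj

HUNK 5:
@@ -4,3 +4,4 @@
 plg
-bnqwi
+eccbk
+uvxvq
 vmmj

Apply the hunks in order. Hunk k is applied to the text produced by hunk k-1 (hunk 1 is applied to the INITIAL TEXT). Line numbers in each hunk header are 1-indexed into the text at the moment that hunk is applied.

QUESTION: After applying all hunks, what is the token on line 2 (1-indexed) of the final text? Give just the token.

Answer: uszl

Derivation:
Hunk 1: at line 5 remove [ecfdz] add [lffsb] -> 9 lines: jirav uszl dxsl ztk xqj bnqwi lffsb hbbp hrkyx
Hunk 2: at line 6 remove [lffsb,hbbp] add [uogx,adzzq] -> 9 lines: jirav uszl dxsl ztk xqj bnqwi uogx adzzq hrkyx
Hunk 3: at line 5 remove [uogx] add [vmmj] -> 9 lines: jirav uszl dxsl ztk xqj bnqwi vmmj adzzq hrkyx
Hunk 4: at line 1 remove [dxsl,ztk,xqj] add [oyb,plg] -> 8 lines: jirav uszl oyb plg bnqwi vmmj adzzq hrkyx
Hunk 5: at line 4 remove [bnqwi] add [eccbk,uvxvq] -> 9 lines: jirav uszl oyb plg eccbk uvxvq vmmj adzzq hrkyx
Final line 2: uszl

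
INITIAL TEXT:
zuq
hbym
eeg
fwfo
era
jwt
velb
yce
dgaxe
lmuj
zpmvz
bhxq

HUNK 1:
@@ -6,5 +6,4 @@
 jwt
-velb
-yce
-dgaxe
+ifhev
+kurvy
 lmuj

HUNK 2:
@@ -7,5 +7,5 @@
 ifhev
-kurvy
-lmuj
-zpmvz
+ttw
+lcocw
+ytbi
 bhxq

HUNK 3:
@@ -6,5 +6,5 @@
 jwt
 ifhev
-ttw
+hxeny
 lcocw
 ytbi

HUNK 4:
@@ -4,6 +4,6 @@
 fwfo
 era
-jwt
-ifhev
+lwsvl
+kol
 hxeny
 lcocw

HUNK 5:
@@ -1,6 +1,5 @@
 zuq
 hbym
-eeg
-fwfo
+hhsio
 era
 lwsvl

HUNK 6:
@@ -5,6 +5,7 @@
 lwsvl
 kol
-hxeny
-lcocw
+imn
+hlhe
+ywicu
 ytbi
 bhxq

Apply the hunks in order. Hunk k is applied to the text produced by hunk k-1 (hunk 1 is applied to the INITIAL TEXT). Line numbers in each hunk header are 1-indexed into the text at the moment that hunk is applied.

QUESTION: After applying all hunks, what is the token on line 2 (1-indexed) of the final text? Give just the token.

Hunk 1: at line 6 remove [velb,yce,dgaxe] add [ifhev,kurvy] -> 11 lines: zuq hbym eeg fwfo era jwt ifhev kurvy lmuj zpmvz bhxq
Hunk 2: at line 7 remove [kurvy,lmuj,zpmvz] add [ttw,lcocw,ytbi] -> 11 lines: zuq hbym eeg fwfo era jwt ifhev ttw lcocw ytbi bhxq
Hunk 3: at line 6 remove [ttw] add [hxeny] -> 11 lines: zuq hbym eeg fwfo era jwt ifhev hxeny lcocw ytbi bhxq
Hunk 4: at line 4 remove [jwt,ifhev] add [lwsvl,kol] -> 11 lines: zuq hbym eeg fwfo era lwsvl kol hxeny lcocw ytbi bhxq
Hunk 5: at line 1 remove [eeg,fwfo] add [hhsio] -> 10 lines: zuq hbym hhsio era lwsvl kol hxeny lcocw ytbi bhxq
Hunk 6: at line 5 remove [hxeny,lcocw] add [imn,hlhe,ywicu] -> 11 lines: zuq hbym hhsio era lwsvl kol imn hlhe ywicu ytbi bhxq
Final line 2: hbym

Answer: hbym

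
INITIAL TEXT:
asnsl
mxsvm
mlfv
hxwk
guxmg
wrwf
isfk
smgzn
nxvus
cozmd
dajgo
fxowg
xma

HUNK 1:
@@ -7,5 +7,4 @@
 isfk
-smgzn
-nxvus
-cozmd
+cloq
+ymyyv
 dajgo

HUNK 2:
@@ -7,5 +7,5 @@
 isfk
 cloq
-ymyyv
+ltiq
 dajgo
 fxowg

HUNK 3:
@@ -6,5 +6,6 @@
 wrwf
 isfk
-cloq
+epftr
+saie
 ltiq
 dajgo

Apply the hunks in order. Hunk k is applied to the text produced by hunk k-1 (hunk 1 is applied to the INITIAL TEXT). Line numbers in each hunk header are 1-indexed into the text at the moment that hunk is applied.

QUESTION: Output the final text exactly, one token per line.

Answer: asnsl
mxsvm
mlfv
hxwk
guxmg
wrwf
isfk
epftr
saie
ltiq
dajgo
fxowg
xma

Derivation:
Hunk 1: at line 7 remove [smgzn,nxvus,cozmd] add [cloq,ymyyv] -> 12 lines: asnsl mxsvm mlfv hxwk guxmg wrwf isfk cloq ymyyv dajgo fxowg xma
Hunk 2: at line 7 remove [ymyyv] add [ltiq] -> 12 lines: asnsl mxsvm mlfv hxwk guxmg wrwf isfk cloq ltiq dajgo fxowg xma
Hunk 3: at line 6 remove [cloq] add [epftr,saie] -> 13 lines: asnsl mxsvm mlfv hxwk guxmg wrwf isfk epftr saie ltiq dajgo fxowg xma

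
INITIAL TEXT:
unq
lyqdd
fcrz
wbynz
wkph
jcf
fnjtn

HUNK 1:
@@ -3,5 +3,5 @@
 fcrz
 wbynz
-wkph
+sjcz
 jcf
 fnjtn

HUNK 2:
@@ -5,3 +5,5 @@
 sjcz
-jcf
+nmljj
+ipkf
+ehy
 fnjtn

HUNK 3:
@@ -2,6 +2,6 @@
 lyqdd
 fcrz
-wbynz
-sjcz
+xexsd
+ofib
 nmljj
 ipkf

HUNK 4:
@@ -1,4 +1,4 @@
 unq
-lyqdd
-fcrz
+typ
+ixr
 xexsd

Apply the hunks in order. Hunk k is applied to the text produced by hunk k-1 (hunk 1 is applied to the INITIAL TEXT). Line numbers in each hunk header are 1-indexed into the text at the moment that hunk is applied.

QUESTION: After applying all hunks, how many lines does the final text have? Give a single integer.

Hunk 1: at line 3 remove [wkph] add [sjcz] -> 7 lines: unq lyqdd fcrz wbynz sjcz jcf fnjtn
Hunk 2: at line 5 remove [jcf] add [nmljj,ipkf,ehy] -> 9 lines: unq lyqdd fcrz wbynz sjcz nmljj ipkf ehy fnjtn
Hunk 3: at line 2 remove [wbynz,sjcz] add [xexsd,ofib] -> 9 lines: unq lyqdd fcrz xexsd ofib nmljj ipkf ehy fnjtn
Hunk 4: at line 1 remove [lyqdd,fcrz] add [typ,ixr] -> 9 lines: unq typ ixr xexsd ofib nmljj ipkf ehy fnjtn
Final line count: 9

Answer: 9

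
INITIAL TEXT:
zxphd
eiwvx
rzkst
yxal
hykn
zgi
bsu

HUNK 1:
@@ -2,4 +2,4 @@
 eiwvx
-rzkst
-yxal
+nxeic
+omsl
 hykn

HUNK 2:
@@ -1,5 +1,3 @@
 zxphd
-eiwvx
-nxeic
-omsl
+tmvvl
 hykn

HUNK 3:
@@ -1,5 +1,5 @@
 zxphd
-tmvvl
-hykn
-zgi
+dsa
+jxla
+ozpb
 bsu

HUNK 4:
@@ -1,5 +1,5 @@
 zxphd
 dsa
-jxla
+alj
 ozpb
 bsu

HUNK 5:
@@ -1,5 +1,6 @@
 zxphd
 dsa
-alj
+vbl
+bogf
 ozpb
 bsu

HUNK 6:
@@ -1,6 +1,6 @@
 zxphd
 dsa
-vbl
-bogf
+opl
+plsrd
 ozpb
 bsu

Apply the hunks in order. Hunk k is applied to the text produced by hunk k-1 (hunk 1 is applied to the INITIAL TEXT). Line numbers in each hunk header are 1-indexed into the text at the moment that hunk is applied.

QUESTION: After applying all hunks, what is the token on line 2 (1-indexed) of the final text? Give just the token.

Answer: dsa

Derivation:
Hunk 1: at line 2 remove [rzkst,yxal] add [nxeic,omsl] -> 7 lines: zxphd eiwvx nxeic omsl hykn zgi bsu
Hunk 2: at line 1 remove [eiwvx,nxeic,omsl] add [tmvvl] -> 5 lines: zxphd tmvvl hykn zgi bsu
Hunk 3: at line 1 remove [tmvvl,hykn,zgi] add [dsa,jxla,ozpb] -> 5 lines: zxphd dsa jxla ozpb bsu
Hunk 4: at line 1 remove [jxla] add [alj] -> 5 lines: zxphd dsa alj ozpb bsu
Hunk 5: at line 1 remove [alj] add [vbl,bogf] -> 6 lines: zxphd dsa vbl bogf ozpb bsu
Hunk 6: at line 1 remove [vbl,bogf] add [opl,plsrd] -> 6 lines: zxphd dsa opl plsrd ozpb bsu
Final line 2: dsa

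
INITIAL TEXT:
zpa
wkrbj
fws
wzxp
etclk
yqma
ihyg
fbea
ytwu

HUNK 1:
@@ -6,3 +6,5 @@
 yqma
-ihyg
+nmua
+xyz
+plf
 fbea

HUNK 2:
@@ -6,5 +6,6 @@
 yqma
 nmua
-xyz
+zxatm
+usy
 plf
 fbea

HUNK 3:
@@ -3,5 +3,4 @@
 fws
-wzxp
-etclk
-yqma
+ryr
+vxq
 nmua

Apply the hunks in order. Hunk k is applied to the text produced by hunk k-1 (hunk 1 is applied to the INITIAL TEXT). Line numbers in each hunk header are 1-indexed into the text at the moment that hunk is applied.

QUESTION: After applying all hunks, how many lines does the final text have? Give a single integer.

Answer: 11

Derivation:
Hunk 1: at line 6 remove [ihyg] add [nmua,xyz,plf] -> 11 lines: zpa wkrbj fws wzxp etclk yqma nmua xyz plf fbea ytwu
Hunk 2: at line 6 remove [xyz] add [zxatm,usy] -> 12 lines: zpa wkrbj fws wzxp etclk yqma nmua zxatm usy plf fbea ytwu
Hunk 3: at line 3 remove [wzxp,etclk,yqma] add [ryr,vxq] -> 11 lines: zpa wkrbj fws ryr vxq nmua zxatm usy plf fbea ytwu
Final line count: 11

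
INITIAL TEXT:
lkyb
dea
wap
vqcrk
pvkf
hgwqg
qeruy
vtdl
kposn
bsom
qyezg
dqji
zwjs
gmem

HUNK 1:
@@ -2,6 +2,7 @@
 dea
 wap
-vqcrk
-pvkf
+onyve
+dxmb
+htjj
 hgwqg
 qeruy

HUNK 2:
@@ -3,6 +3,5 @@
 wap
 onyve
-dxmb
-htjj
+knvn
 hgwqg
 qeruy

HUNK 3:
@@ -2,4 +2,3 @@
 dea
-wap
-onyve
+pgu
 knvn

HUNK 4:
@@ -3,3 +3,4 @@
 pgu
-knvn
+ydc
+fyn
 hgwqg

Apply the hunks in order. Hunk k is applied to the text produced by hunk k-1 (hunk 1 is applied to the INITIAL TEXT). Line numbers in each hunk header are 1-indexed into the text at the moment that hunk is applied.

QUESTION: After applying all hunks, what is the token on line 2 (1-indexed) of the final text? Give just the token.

Answer: dea

Derivation:
Hunk 1: at line 2 remove [vqcrk,pvkf] add [onyve,dxmb,htjj] -> 15 lines: lkyb dea wap onyve dxmb htjj hgwqg qeruy vtdl kposn bsom qyezg dqji zwjs gmem
Hunk 2: at line 3 remove [dxmb,htjj] add [knvn] -> 14 lines: lkyb dea wap onyve knvn hgwqg qeruy vtdl kposn bsom qyezg dqji zwjs gmem
Hunk 3: at line 2 remove [wap,onyve] add [pgu] -> 13 lines: lkyb dea pgu knvn hgwqg qeruy vtdl kposn bsom qyezg dqji zwjs gmem
Hunk 4: at line 3 remove [knvn] add [ydc,fyn] -> 14 lines: lkyb dea pgu ydc fyn hgwqg qeruy vtdl kposn bsom qyezg dqji zwjs gmem
Final line 2: dea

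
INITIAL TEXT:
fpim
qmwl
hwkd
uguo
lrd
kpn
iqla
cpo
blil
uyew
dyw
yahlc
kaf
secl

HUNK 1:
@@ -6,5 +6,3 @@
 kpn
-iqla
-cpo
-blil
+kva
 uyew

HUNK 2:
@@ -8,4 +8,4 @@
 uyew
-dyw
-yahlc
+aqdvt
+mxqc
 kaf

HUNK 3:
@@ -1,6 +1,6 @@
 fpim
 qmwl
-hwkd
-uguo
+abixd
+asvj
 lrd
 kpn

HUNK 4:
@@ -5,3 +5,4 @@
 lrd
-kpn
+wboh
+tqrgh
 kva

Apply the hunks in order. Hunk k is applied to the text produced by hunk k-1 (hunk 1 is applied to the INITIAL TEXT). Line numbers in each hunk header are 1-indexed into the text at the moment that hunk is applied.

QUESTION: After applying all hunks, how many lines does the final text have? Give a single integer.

Answer: 13

Derivation:
Hunk 1: at line 6 remove [iqla,cpo,blil] add [kva] -> 12 lines: fpim qmwl hwkd uguo lrd kpn kva uyew dyw yahlc kaf secl
Hunk 2: at line 8 remove [dyw,yahlc] add [aqdvt,mxqc] -> 12 lines: fpim qmwl hwkd uguo lrd kpn kva uyew aqdvt mxqc kaf secl
Hunk 3: at line 1 remove [hwkd,uguo] add [abixd,asvj] -> 12 lines: fpim qmwl abixd asvj lrd kpn kva uyew aqdvt mxqc kaf secl
Hunk 4: at line 5 remove [kpn] add [wboh,tqrgh] -> 13 lines: fpim qmwl abixd asvj lrd wboh tqrgh kva uyew aqdvt mxqc kaf secl
Final line count: 13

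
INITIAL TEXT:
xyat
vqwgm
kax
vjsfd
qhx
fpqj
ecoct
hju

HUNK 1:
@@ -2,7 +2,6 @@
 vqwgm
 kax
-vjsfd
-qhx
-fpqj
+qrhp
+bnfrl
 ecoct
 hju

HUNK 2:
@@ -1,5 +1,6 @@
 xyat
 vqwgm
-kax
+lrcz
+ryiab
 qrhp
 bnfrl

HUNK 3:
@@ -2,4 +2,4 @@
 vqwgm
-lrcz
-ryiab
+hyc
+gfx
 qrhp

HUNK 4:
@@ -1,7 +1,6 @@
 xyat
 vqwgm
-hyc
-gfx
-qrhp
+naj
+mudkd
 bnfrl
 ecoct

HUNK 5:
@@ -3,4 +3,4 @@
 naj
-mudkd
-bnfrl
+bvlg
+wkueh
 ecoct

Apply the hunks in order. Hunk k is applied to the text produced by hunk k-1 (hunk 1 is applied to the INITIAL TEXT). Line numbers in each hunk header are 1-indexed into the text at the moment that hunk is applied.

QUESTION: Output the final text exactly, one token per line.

Answer: xyat
vqwgm
naj
bvlg
wkueh
ecoct
hju

Derivation:
Hunk 1: at line 2 remove [vjsfd,qhx,fpqj] add [qrhp,bnfrl] -> 7 lines: xyat vqwgm kax qrhp bnfrl ecoct hju
Hunk 2: at line 1 remove [kax] add [lrcz,ryiab] -> 8 lines: xyat vqwgm lrcz ryiab qrhp bnfrl ecoct hju
Hunk 3: at line 2 remove [lrcz,ryiab] add [hyc,gfx] -> 8 lines: xyat vqwgm hyc gfx qrhp bnfrl ecoct hju
Hunk 4: at line 1 remove [hyc,gfx,qrhp] add [naj,mudkd] -> 7 lines: xyat vqwgm naj mudkd bnfrl ecoct hju
Hunk 5: at line 3 remove [mudkd,bnfrl] add [bvlg,wkueh] -> 7 lines: xyat vqwgm naj bvlg wkueh ecoct hju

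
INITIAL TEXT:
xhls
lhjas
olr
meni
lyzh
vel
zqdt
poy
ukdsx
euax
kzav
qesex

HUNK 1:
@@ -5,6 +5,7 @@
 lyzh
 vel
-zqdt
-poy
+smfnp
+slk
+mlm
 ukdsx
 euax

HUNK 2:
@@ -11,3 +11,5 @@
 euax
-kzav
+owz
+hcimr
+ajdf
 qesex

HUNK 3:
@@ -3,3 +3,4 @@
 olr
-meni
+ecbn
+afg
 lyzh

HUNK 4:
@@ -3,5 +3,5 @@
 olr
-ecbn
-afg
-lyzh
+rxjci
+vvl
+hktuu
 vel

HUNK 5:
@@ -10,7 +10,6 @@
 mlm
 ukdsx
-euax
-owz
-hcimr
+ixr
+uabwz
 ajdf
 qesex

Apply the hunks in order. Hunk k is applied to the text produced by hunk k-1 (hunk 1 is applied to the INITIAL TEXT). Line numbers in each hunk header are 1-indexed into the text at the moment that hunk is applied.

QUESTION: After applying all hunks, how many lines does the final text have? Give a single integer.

Answer: 15

Derivation:
Hunk 1: at line 5 remove [zqdt,poy] add [smfnp,slk,mlm] -> 13 lines: xhls lhjas olr meni lyzh vel smfnp slk mlm ukdsx euax kzav qesex
Hunk 2: at line 11 remove [kzav] add [owz,hcimr,ajdf] -> 15 lines: xhls lhjas olr meni lyzh vel smfnp slk mlm ukdsx euax owz hcimr ajdf qesex
Hunk 3: at line 3 remove [meni] add [ecbn,afg] -> 16 lines: xhls lhjas olr ecbn afg lyzh vel smfnp slk mlm ukdsx euax owz hcimr ajdf qesex
Hunk 4: at line 3 remove [ecbn,afg,lyzh] add [rxjci,vvl,hktuu] -> 16 lines: xhls lhjas olr rxjci vvl hktuu vel smfnp slk mlm ukdsx euax owz hcimr ajdf qesex
Hunk 5: at line 10 remove [euax,owz,hcimr] add [ixr,uabwz] -> 15 lines: xhls lhjas olr rxjci vvl hktuu vel smfnp slk mlm ukdsx ixr uabwz ajdf qesex
Final line count: 15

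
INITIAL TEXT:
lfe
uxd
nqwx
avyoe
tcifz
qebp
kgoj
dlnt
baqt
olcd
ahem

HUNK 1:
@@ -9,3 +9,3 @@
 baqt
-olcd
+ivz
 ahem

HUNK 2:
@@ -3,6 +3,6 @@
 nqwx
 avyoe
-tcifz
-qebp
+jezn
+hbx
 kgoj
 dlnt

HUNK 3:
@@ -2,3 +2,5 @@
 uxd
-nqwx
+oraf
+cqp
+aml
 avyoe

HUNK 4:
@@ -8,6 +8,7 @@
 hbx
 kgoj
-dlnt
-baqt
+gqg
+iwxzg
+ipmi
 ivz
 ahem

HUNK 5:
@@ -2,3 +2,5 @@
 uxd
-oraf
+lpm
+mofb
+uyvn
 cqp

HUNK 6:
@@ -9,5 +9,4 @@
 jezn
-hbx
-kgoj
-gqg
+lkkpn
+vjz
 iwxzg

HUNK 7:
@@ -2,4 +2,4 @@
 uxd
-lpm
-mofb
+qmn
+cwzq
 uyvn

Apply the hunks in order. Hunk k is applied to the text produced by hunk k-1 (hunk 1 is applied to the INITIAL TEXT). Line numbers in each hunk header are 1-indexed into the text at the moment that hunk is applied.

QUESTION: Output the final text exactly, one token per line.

Hunk 1: at line 9 remove [olcd] add [ivz] -> 11 lines: lfe uxd nqwx avyoe tcifz qebp kgoj dlnt baqt ivz ahem
Hunk 2: at line 3 remove [tcifz,qebp] add [jezn,hbx] -> 11 lines: lfe uxd nqwx avyoe jezn hbx kgoj dlnt baqt ivz ahem
Hunk 3: at line 2 remove [nqwx] add [oraf,cqp,aml] -> 13 lines: lfe uxd oraf cqp aml avyoe jezn hbx kgoj dlnt baqt ivz ahem
Hunk 4: at line 8 remove [dlnt,baqt] add [gqg,iwxzg,ipmi] -> 14 lines: lfe uxd oraf cqp aml avyoe jezn hbx kgoj gqg iwxzg ipmi ivz ahem
Hunk 5: at line 2 remove [oraf] add [lpm,mofb,uyvn] -> 16 lines: lfe uxd lpm mofb uyvn cqp aml avyoe jezn hbx kgoj gqg iwxzg ipmi ivz ahem
Hunk 6: at line 9 remove [hbx,kgoj,gqg] add [lkkpn,vjz] -> 15 lines: lfe uxd lpm mofb uyvn cqp aml avyoe jezn lkkpn vjz iwxzg ipmi ivz ahem
Hunk 7: at line 2 remove [lpm,mofb] add [qmn,cwzq] -> 15 lines: lfe uxd qmn cwzq uyvn cqp aml avyoe jezn lkkpn vjz iwxzg ipmi ivz ahem

Answer: lfe
uxd
qmn
cwzq
uyvn
cqp
aml
avyoe
jezn
lkkpn
vjz
iwxzg
ipmi
ivz
ahem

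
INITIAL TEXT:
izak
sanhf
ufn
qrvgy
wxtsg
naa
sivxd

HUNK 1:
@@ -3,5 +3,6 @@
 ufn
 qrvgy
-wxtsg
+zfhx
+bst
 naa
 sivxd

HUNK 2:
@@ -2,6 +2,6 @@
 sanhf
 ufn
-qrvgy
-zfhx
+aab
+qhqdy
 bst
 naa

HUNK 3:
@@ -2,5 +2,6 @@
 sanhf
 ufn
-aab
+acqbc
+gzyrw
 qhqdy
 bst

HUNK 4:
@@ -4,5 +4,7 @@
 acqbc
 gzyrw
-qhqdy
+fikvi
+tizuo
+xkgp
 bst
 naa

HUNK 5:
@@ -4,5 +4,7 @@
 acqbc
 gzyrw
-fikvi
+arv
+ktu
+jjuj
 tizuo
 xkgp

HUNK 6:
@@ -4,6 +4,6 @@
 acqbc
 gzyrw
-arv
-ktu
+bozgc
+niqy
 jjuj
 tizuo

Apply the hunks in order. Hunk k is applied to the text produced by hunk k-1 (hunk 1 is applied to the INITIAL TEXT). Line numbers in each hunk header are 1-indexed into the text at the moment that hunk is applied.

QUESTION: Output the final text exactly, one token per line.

Answer: izak
sanhf
ufn
acqbc
gzyrw
bozgc
niqy
jjuj
tizuo
xkgp
bst
naa
sivxd

Derivation:
Hunk 1: at line 3 remove [wxtsg] add [zfhx,bst] -> 8 lines: izak sanhf ufn qrvgy zfhx bst naa sivxd
Hunk 2: at line 2 remove [qrvgy,zfhx] add [aab,qhqdy] -> 8 lines: izak sanhf ufn aab qhqdy bst naa sivxd
Hunk 3: at line 2 remove [aab] add [acqbc,gzyrw] -> 9 lines: izak sanhf ufn acqbc gzyrw qhqdy bst naa sivxd
Hunk 4: at line 4 remove [qhqdy] add [fikvi,tizuo,xkgp] -> 11 lines: izak sanhf ufn acqbc gzyrw fikvi tizuo xkgp bst naa sivxd
Hunk 5: at line 4 remove [fikvi] add [arv,ktu,jjuj] -> 13 lines: izak sanhf ufn acqbc gzyrw arv ktu jjuj tizuo xkgp bst naa sivxd
Hunk 6: at line 4 remove [arv,ktu] add [bozgc,niqy] -> 13 lines: izak sanhf ufn acqbc gzyrw bozgc niqy jjuj tizuo xkgp bst naa sivxd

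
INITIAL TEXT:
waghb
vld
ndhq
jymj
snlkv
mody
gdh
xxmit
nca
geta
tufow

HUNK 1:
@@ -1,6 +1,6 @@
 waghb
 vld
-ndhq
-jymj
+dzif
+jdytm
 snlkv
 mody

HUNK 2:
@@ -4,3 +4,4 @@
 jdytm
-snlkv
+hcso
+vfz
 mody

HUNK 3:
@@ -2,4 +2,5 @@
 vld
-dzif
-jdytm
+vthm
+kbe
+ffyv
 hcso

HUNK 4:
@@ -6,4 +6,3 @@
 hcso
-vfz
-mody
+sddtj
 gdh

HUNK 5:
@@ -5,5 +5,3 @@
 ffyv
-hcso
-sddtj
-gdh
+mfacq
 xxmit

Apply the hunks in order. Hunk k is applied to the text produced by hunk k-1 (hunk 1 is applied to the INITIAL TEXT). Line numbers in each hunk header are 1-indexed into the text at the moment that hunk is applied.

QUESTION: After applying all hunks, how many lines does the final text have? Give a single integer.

Hunk 1: at line 1 remove [ndhq,jymj] add [dzif,jdytm] -> 11 lines: waghb vld dzif jdytm snlkv mody gdh xxmit nca geta tufow
Hunk 2: at line 4 remove [snlkv] add [hcso,vfz] -> 12 lines: waghb vld dzif jdytm hcso vfz mody gdh xxmit nca geta tufow
Hunk 3: at line 2 remove [dzif,jdytm] add [vthm,kbe,ffyv] -> 13 lines: waghb vld vthm kbe ffyv hcso vfz mody gdh xxmit nca geta tufow
Hunk 4: at line 6 remove [vfz,mody] add [sddtj] -> 12 lines: waghb vld vthm kbe ffyv hcso sddtj gdh xxmit nca geta tufow
Hunk 5: at line 5 remove [hcso,sddtj,gdh] add [mfacq] -> 10 lines: waghb vld vthm kbe ffyv mfacq xxmit nca geta tufow
Final line count: 10

Answer: 10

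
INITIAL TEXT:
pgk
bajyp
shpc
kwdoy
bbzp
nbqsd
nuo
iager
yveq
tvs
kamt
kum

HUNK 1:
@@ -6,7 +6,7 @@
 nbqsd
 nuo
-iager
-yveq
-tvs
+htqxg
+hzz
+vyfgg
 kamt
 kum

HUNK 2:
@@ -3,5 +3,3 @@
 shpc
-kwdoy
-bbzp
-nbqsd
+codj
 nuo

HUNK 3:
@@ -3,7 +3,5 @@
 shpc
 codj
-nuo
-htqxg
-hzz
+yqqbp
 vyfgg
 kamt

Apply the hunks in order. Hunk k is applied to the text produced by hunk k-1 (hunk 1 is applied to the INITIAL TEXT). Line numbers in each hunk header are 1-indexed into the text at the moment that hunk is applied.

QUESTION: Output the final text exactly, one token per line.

Answer: pgk
bajyp
shpc
codj
yqqbp
vyfgg
kamt
kum

Derivation:
Hunk 1: at line 6 remove [iager,yveq,tvs] add [htqxg,hzz,vyfgg] -> 12 lines: pgk bajyp shpc kwdoy bbzp nbqsd nuo htqxg hzz vyfgg kamt kum
Hunk 2: at line 3 remove [kwdoy,bbzp,nbqsd] add [codj] -> 10 lines: pgk bajyp shpc codj nuo htqxg hzz vyfgg kamt kum
Hunk 3: at line 3 remove [nuo,htqxg,hzz] add [yqqbp] -> 8 lines: pgk bajyp shpc codj yqqbp vyfgg kamt kum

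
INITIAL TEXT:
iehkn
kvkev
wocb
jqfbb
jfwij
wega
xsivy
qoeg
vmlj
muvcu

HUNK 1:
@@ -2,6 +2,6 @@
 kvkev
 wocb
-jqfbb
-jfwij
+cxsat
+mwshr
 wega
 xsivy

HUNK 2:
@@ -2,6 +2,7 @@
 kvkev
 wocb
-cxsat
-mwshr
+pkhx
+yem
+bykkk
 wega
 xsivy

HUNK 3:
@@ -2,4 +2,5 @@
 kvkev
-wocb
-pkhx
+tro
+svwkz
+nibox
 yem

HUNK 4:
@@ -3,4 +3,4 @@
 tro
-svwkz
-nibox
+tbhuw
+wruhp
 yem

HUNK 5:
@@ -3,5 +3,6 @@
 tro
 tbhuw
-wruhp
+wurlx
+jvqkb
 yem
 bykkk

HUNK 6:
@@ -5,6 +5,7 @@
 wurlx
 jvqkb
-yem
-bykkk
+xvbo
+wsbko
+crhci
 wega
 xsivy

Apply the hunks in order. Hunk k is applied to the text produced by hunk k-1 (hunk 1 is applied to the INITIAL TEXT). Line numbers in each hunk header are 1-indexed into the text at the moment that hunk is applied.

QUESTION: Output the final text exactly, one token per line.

Answer: iehkn
kvkev
tro
tbhuw
wurlx
jvqkb
xvbo
wsbko
crhci
wega
xsivy
qoeg
vmlj
muvcu

Derivation:
Hunk 1: at line 2 remove [jqfbb,jfwij] add [cxsat,mwshr] -> 10 lines: iehkn kvkev wocb cxsat mwshr wega xsivy qoeg vmlj muvcu
Hunk 2: at line 2 remove [cxsat,mwshr] add [pkhx,yem,bykkk] -> 11 lines: iehkn kvkev wocb pkhx yem bykkk wega xsivy qoeg vmlj muvcu
Hunk 3: at line 2 remove [wocb,pkhx] add [tro,svwkz,nibox] -> 12 lines: iehkn kvkev tro svwkz nibox yem bykkk wega xsivy qoeg vmlj muvcu
Hunk 4: at line 3 remove [svwkz,nibox] add [tbhuw,wruhp] -> 12 lines: iehkn kvkev tro tbhuw wruhp yem bykkk wega xsivy qoeg vmlj muvcu
Hunk 5: at line 3 remove [wruhp] add [wurlx,jvqkb] -> 13 lines: iehkn kvkev tro tbhuw wurlx jvqkb yem bykkk wega xsivy qoeg vmlj muvcu
Hunk 6: at line 5 remove [yem,bykkk] add [xvbo,wsbko,crhci] -> 14 lines: iehkn kvkev tro tbhuw wurlx jvqkb xvbo wsbko crhci wega xsivy qoeg vmlj muvcu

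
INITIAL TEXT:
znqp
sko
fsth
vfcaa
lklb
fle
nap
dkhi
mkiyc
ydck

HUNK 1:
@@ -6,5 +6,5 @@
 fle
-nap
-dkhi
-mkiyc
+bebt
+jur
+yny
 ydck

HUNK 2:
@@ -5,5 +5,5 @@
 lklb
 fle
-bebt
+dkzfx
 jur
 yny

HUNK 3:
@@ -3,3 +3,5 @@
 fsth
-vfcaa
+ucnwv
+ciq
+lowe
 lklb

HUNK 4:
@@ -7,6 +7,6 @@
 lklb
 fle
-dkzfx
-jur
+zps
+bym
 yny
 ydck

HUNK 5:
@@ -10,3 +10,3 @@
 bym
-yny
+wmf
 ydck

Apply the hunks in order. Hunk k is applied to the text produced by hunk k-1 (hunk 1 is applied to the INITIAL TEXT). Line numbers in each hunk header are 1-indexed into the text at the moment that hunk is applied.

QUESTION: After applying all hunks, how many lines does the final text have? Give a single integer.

Hunk 1: at line 6 remove [nap,dkhi,mkiyc] add [bebt,jur,yny] -> 10 lines: znqp sko fsth vfcaa lklb fle bebt jur yny ydck
Hunk 2: at line 5 remove [bebt] add [dkzfx] -> 10 lines: znqp sko fsth vfcaa lklb fle dkzfx jur yny ydck
Hunk 3: at line 3 remove [vfcaa] add [ucnwv,ciq,lowe] -> 12 lines: znqp sko fsth ucnwv ciq lowe lklb fle dkzfx jur yny ydck
Hunk 4: at line 7 remove [dkzfx,jur] add [zps,bym] -> 12 lines: znqp sko fsth ucnwv ciq lowe lklb fle zps bym yny ydck
Hunk 5: at line 10 remove [yny] add [wmf] -> 12 lines: znqp sko fsth ucnwv ciq lowe lklb fle zps bym wmf ydck
Final line count: 12

Answer: 12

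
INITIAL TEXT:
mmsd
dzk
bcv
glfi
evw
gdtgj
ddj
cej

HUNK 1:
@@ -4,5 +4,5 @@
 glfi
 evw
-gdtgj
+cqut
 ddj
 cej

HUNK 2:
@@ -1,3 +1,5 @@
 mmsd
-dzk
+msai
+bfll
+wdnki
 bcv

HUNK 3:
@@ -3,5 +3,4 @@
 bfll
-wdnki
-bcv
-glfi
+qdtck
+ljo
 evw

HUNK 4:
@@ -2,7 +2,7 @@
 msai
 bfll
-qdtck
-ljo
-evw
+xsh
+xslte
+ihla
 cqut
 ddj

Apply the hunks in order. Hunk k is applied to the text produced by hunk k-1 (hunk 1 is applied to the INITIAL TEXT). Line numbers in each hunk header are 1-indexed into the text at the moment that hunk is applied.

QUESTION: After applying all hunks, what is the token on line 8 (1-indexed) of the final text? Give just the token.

Hunk 1: at line 4 remove [gdtgj] add [cqut] -> 8 lines: mmsd dzk bcv glfi evw cqut ddj cej
Hunk 2: at line 1 remove [dzk] add [msai,bfll,wdnki] -> 10 lines: mmsd msai bfll wdnki bcv glfi evw cqut ddj cej
Hunk 3: at line 3 remove [wdnki,bcv,glfi] add [qdtck,ljo] -> 9 lines: mmsd msai bfll qdtck ljo evw cqut ddj cej
Hunk 4: at line 2 remove [qdtck,ljo,evw] add [xsh,xslte,ihla] -> 9 lines: mmsd msai bfll xsh xslte ihla cqut ddj cej
Final line 8: ddj

Answer: ddj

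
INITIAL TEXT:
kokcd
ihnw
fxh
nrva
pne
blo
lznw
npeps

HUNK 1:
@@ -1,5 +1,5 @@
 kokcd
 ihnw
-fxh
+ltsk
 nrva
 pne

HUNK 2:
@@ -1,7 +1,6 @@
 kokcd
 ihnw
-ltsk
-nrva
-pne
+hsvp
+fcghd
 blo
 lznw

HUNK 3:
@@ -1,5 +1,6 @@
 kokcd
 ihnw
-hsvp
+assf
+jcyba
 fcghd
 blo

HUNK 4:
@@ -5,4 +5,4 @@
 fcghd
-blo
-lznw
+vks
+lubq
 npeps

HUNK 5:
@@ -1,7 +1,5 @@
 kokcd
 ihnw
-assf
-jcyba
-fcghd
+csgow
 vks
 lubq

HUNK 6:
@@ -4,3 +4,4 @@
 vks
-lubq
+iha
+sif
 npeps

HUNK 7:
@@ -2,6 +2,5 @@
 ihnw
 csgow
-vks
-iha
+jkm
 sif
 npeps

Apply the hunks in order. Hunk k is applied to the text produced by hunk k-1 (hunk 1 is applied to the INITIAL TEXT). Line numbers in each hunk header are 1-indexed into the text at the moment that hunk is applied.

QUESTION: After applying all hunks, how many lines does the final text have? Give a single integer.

Answer: 6

Derivation:
Hunk 1: at line 1 remove [fxh] add [ltsk] -> 8 lines: kokcd ihnw ltsk nrva pne blo lznw npeps
Hunk 2: at line 1 remove [ltsk,nrva,pne] add [hsvp,fcghd] -> 7 lines: kokcd ihnw hsvp fcghd blo lznw npeps
Hunk 3: at line 1 remove [hsvp] add [assf,jcyba] -> 8 lines: kokcd ihnw assf jcyba fcghd blo lznw npeps
Hunk 4: at line 5 remove [blo,lznw] add [vks,lubq] -> 8 lines: kokcd ihnw assf jcyba fcghd vks lubq npeps
Hunk 5: at line 1 remove [assf,jcyba,fcghd] add [csgow] -> 6 lines: kokcd ihnw csgow vks lubq npeps
Hunk 6: at line 4 remove [lubq] add [iha,sif] -> 7 lines: kokcd ihnw csgow vks iha sif npeps
Hunk 7: at line 2 remove [vks,iha] add [jkm] -> 6 lines: kokcd ihnw csgow jkm sif npeps
Final line count: 6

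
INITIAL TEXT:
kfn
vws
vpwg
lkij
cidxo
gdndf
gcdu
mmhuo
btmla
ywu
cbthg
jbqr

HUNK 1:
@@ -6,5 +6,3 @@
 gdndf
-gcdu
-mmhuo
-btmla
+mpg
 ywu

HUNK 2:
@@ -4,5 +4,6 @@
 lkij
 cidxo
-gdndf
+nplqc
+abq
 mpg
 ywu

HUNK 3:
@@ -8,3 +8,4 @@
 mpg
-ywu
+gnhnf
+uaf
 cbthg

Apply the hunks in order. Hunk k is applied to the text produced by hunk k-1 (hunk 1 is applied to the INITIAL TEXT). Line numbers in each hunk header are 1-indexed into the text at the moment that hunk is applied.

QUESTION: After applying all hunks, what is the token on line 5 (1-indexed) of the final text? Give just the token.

Hunk 1: at line 6 remove [gcdu,mmhuo,btmla] add [mpg] -> 10 lines: kfn vws vpwg lkij cidxo gdndf mpg ywu cbthg jbqr
Hunk 2: at line 4 remove [gdndf] add [nplqc,abq] -> 11 lines: kfn vws vpwg lkij cidxo nplqc abq mpg ywu cbthg jbqr
Hunk 3: at line 8 remove [ywu] add [gnhnf,uaf] -> 12 lines: kfn vws vpwg lkij cidxo nplqc abq mpg gnhnf uaf cbthg jbqr
Final line 5: cidxo

Answer: cidxo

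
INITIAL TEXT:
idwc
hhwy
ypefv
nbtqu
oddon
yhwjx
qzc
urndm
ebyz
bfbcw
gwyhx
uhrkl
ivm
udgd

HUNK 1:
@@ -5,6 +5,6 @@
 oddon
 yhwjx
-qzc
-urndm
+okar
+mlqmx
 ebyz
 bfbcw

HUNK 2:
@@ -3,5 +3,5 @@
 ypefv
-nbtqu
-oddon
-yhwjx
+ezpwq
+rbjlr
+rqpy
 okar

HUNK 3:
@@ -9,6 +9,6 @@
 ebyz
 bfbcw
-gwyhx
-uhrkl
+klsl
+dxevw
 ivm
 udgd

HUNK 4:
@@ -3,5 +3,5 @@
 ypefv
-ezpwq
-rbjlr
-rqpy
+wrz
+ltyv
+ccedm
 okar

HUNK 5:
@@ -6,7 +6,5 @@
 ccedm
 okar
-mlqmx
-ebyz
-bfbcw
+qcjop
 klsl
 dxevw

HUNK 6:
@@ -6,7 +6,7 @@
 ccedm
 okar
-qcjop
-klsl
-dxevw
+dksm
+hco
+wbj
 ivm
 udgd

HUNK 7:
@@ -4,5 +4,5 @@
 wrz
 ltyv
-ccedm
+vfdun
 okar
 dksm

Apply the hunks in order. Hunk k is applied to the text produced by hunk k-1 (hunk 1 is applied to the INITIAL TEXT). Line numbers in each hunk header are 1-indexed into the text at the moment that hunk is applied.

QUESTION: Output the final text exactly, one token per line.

Answer: idwc
hhwy
ypefv
wrz
ltyv
vfdun
okar
dksm
hco
wbj
ivm
udgd

Derivation:
Hunk 1: at line 5 remove [qzc,urndm] add [okar,mlqmx] -> 14 lines: idwc hhwy ypefv nbtqu oddon yhwjx okar mlqmx ebyz bfbcw gwyhx uhrkl ivm udgd
Hunk 2: at line 3 remove [nbtqu,oddon,yhwjx] add [ezpwq,rbjlr,rqpy] -> 14 lines: idwc hhwy ypefv ezpwq rbjlr rqpy okar mlqmx ebyz bfbcw gwyhx uhrkl ivm udgd
Hunk 3: at line 9 remove [gwyhx,uhrkl] add [klsl,dxevw] -> 14 lines: idwc hhwy ypefv ezpwq rbjlr rqpy okar mlqmx ebyz bfbcw klsl dxevw ivm udgd
Hunk 4: at line 3 remove [ezpwq,rbjlr,rqpy] add [wrz,ltyv,ccedm] -> 14 lines: idwc hhwy ypefv wrz ltyv ccedm okar mlqmx ebyz bfbcw klsl dxevw ivm udgd
Hunk 5: at line 6 remove [mlqmx,ebyz,bfbcw] add [qcjop] -> 12 lines: idwc hhwy ypefv wrz ltyv ccedm okar qcjop klsl dxevw ivm udgd
Hunk 6: at line 6 remove [qcjop,klsl,dxevw] add [dksm,hco,wbj] -> 12 lines: idwc hhwy ypefv wrz ltyv ccedm okar dksm hco wbj ivm udgd
Hunk 7: at line 4 remove [ccedm] add [vfdun] -> 12 lines: idwc hhwy ypefv wrz ltyv vfdun okar dksm hco wbj ivm udgd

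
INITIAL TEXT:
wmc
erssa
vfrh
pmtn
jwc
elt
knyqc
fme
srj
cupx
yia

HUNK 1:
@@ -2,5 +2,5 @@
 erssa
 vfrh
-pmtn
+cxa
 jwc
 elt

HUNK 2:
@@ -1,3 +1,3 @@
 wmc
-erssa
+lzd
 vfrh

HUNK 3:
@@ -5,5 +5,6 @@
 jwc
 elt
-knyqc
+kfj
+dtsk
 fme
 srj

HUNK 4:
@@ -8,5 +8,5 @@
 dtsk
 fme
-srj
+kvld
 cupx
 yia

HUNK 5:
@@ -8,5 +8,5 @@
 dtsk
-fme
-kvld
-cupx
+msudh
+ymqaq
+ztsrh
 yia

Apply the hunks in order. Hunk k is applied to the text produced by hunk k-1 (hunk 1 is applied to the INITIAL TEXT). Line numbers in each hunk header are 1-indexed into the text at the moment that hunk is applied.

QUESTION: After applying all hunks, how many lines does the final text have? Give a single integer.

Answer: 12

Derivation:
Hunk 1: at line 2 remove [pmtn] add [cxa] -> 11 lines: wmc erssa vfrh cxa jwc elt knyqc fme srj cupx yia
Hunk 2: at line 1 remove [erssa] add [lzd] -> 11 lines: wmc lzd vfrh cxa jwc elt knyqc fme srj cupx yia
Hunk 3: at line 5 remove [knyqc] add [kfj,dtsk] -> 12 lines: wmc lzd vfrh cxa jwc elt kfj dtsk fme srj cupx yia
Hunk 4: at line 8 remove [srj] add [kvld] -> 12 lines: wmc lzd vfrh cxa jwc elt kfj dtsk fme kvld cupx yia
Hunk 5: at line 8 remove [fme,kvld,cupx] add [msudh,ymqaq,ztsrh] -> 12 lines: wmc lzd vfrh cxa jwc elt kfj dtsk msudh ymqaq ztsrh yia
Final line count: 12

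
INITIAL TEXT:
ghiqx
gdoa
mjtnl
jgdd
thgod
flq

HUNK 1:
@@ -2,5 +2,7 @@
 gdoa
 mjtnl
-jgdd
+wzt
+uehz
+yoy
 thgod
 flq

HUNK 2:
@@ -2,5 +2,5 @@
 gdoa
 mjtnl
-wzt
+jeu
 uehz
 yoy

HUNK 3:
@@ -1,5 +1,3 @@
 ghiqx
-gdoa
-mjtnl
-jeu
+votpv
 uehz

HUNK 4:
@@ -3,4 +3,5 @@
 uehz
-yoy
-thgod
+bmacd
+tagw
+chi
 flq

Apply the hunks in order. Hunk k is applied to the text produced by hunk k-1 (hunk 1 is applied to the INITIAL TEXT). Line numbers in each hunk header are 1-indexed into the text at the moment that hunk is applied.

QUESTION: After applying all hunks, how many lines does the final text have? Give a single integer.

Answer: 7

Derivation:
Hunk 1: at line 2 remove [jgdd] add [wzt,uehz,yoy] -> 8 lines: ghiqx gdoa mjtnl wzt uehz yoy thgod flq
Hunk 2: at line 2 remove [wzt] add [jeu] -> 8 lines: ghiqx gdoa mjtnl jeu uehz yoy thgod flq
Hunk 3: at line 1 remove [gdoa,mjtnl,jeu] add [votpv] -> 6 lines: ghiqx votpv uehz yoy thgod flq
Hunk 4: at line 3 remove [yoy,thgod] add [bmacd,tagw,chi] -> 7 lines: ghiqx votpv uehz bmacd tagw chi flq
Final line count: 7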